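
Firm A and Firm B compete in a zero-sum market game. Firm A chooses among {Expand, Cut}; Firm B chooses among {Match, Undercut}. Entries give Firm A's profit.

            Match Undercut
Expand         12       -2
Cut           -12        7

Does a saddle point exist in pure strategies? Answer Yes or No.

No

Row minima: Expand → -2, Cut → -12; maximin = -2.
Column maxima: Match → 12, Undercut → 7; minimax = 7.
-2 ≠ 7, so no pure-strategy equilibrium exists.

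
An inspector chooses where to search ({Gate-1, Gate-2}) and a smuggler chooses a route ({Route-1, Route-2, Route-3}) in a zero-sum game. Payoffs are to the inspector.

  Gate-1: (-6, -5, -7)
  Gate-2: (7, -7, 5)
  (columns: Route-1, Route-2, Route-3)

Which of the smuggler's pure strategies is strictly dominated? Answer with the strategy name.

Route-1

Route-3 holds the inspector's payoff strictly below Route-1 in every row: -7 < -6, 5 < 7.
So Route-1 is strictly dominated for the smuggler.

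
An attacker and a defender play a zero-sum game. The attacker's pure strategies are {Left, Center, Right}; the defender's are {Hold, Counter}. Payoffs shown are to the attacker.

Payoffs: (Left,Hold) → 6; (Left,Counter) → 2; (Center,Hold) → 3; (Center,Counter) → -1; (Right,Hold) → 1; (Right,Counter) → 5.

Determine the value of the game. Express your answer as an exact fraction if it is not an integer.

Row minima: Left → 2, Center → -1, Right → 1; maximin = 2.
Column maxima: Hold → 6, Counter → 5; minimax = 5.
2 ≠ 5, so there is no saddle point; optimal play is mixed.
Center is strictly dominated by Left, so the attacker never plays it.
On the remaining 2×2 (Left, Right vs Hold, Counter):
Let the attacker play Left with probability p. Expected payoff against Hold: 6p + 1(1−p) = 5p + 1; against Counter: 2p + 5(1−p) = −3p + 5.
Setting these equal: 5p + 1 = −3p + 5 ⇒ 8p = 4 ⇒ p = 1/2, and the value is (5)·(1/2) + 1 = 7/2.
For the defender: with q = P(Hold), equating Left's and Right's payoffs gives 4q + 2 = −4q + 5 ⇒ q = 3/8.

7/2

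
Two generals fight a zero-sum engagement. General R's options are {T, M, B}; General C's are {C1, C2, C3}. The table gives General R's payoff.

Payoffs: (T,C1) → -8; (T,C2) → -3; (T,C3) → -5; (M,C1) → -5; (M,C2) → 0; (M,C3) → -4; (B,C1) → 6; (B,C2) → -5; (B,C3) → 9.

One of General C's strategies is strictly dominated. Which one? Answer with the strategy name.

C1 holds General R's payoff strictly below C3 in every row: -8 < -5, -5 < -4, 6 < 9.
So C3 is strictly dominated for General C.

C3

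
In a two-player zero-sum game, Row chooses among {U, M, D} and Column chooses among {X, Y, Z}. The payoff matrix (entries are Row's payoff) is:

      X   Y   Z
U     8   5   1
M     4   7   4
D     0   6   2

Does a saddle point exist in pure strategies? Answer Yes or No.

Row minima: U → 1, M → 4, D → 0; maximin = 4.
Column maxima: X → 8, Y → 7, Z → 4; minimax = 4.
maximin = minimax = 4, so a saddle point exists.

Yes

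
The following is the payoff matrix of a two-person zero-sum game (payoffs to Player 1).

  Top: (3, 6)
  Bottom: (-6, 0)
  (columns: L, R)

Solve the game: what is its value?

Row minima: Top → 3, Bottom → -6; maximin = 3.
Column maxima: L → 3, R → 6; minimax = 3.
Since maximin = minimax = 3, there is a saddle point and the value is 3.

3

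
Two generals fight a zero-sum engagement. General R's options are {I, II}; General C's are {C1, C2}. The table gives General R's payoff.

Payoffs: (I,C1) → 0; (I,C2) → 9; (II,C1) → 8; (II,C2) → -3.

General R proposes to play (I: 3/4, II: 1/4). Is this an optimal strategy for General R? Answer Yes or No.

Against C1 this mix gives (3/4)·0 + (1/4)·8 = 2.
Against C2 this mix gives (3/4)·9 + (1/4)·(-3) = 6.
General C will play C1, holding General R to 2. Shifting weight toward the row that does better against C1 would raise this floor (the equalizing mix achieves 18/5 against both C1 and C2), so the proposed strategy is not optimal.

No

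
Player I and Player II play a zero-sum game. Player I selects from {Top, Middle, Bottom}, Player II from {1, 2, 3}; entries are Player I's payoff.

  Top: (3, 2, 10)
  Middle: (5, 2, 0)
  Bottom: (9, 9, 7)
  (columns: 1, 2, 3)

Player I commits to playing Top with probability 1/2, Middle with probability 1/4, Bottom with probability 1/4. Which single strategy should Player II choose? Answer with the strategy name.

2

If Player II plays 1, Player I's expected payoff is (1/2)·3 + (1/4)·5 + (1/4)·9 = 5.
If Player II plays 2, Player I's expected payoff is (1/2)·2 + (1/4)·2 + (1/4)·9 = 15/4.
If Player II plays 3, Player I's expected payoff is (1/2)·10 + (1/4)·0 + (1/4)·7 = 27/4.
Player II minimizes Player I's payoff; the smallest is 15/4, so the best response is 2.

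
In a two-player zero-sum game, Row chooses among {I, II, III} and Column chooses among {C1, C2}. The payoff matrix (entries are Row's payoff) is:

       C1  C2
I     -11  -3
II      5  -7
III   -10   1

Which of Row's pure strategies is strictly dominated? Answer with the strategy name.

III gives a strictly higher payoff than I against every column: -10 > -11, 1 > -3.
So I is strictly dominated and Row never plays it.

I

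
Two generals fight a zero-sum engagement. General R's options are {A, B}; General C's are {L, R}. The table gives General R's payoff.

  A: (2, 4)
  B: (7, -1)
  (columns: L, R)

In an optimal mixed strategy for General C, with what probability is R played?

1/2

Row minima: A → 2, B → -1; maximin = 2.
Column maxima: L → 7, R → 4; minimax = 4.
2 ≠ 4, so there is no saddle point; optimal play is mixed.
Let General R play A with probability p. Expected payoff against L: 2p + 7(1−p) = −5p + 7; against R: 4p + (-1)(1−p) = 5p − 1.
Setting these equal: −5p + 7 = 5p − 1 ⇒ −10p = -8 ⇒ p = 4/5, and the value is (-5)·(4/5) + 7 = 3.
For General C: with q = P(L), equating A's and B's payoffs gives −2q + 4 = 8q − 1 ⇒ q = 1/2.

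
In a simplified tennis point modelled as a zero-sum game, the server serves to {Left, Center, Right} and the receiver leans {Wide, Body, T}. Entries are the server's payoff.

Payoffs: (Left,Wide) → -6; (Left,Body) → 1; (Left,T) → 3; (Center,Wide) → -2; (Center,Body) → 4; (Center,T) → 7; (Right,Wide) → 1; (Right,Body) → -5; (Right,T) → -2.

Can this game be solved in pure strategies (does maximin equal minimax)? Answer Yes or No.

No

Row minima: Left → -6, Center → -2, Right → -5; maximin = -2.
Column maxima: Wide → 1, Body → 4, T → 7; minimax = 1.
-2 ≠ 1, so no pure-strategy equilibrium exists.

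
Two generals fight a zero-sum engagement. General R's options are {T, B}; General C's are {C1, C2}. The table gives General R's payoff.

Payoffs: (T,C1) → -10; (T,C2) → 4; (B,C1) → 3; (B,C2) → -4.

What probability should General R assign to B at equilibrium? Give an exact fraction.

2/3

Row minima: T → -10, B → -4; maximin = -4.
Column maxima: C1 → 3, C2 → 4; minimax = 3.
-4 ≠ 3, so there is no saddle point; optimal play is mixed.
Let General R play T with probability p. Expected payoff against C1: (-10)p + 3(1−p) = −13p + 3; against C2: 4p + (-4)(1−p) = 8p − 4.
Setting these equal: −13p + 3 = 8p − 4 ⇒ −21p = -7 ⇒ p = 1/3, and the value is (-13)·(1/3) + 3 = -4/3.
For General C: with q = P(C1), equating T's and B's payoffs gives −14q + 4 = 7q − 4 ⇒ q = 8/21.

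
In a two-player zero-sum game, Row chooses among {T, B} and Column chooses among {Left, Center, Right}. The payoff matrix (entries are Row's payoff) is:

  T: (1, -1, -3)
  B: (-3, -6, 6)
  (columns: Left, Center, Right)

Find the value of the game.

Row minima: T → -3, B → -6; maximin = -3.
Column maxima: Left → 1, Center → -1, Right → 6; minimax = -1.
-3 ≠ -1, so there is no saddle point; optimal play is mixed.
Left is strictly dominated by Center (it gives Row strictly more in every row), so Column never plays it.
On the remaining 2×2 (T, B vs Center, Right):
Let Row play T with probability p. Expected payoff against Center: (-1)p + (-6)(1−p) = 5p − 6; against Right: (-3)p + 6(1−p) = −9p + 6.
Setting these equal: 5p − 6 = −9p + 6 ⇒ 14p = 12 ⇒ p = 6/7, and the value is (5)·(6/7) − 6 = -12/7.
For Column: with q = P(Center), equating T's and B's payoffs gives 2q − 3 = −12q + 6 ⇒ q = 9/14.

-12/7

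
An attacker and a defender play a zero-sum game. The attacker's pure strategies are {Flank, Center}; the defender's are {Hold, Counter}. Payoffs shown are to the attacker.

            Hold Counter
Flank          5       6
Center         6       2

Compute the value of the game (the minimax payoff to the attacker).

Row minima: Flank → 5, Center → 2; maximin = 5.
Column maxima: Hold → 6, Counter → 6; minimax = 6.
5 ≠ 6, so there is no saddle point; optimal play is mixed.
Let the attacker play Flank with probability p. Expected payoff against Hold: 5p + 6(1−p) = −p + 6; against Counter: 6p + 2(1−p) = 4p + 2.
Setting these equal: −p + 6 = 4p + 2 ⇒ −5p = -4 ⇒ p = 4/5, and the value is (-1)·(4/5) + 6 = 26/5.
For the defender: with q = P(Hold), equating Flank's and Center's payoffs gives −q + 6 = 4q + 2 ⇒ q = 4/5.

26/5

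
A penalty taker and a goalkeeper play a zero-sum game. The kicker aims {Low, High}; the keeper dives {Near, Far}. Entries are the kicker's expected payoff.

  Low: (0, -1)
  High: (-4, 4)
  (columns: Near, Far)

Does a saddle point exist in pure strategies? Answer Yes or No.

Row minima: Low → -1, High → -4; maximin = -1.
Column maxima: Near → 0, Far → 4; minimax = 0.
-1 ≠ 0, so no pure-strategy equilibrium exists.

No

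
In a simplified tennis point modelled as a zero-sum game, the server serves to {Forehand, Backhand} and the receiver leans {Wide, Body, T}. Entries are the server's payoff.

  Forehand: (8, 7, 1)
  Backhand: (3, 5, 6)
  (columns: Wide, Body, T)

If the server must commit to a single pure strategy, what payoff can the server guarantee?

Row minima: Forehand → 1, Backhand → 3.
The best of these is 3.

3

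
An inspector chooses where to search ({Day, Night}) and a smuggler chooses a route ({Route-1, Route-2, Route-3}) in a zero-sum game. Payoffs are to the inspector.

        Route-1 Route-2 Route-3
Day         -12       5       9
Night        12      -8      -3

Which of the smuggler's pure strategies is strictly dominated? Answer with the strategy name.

Route-3

Route-2 holds the inspector's payoff strictly below Route-3 in every row: 5 < 9, -8 < -3.
So Route-3 is strictly dominated for the smuggler.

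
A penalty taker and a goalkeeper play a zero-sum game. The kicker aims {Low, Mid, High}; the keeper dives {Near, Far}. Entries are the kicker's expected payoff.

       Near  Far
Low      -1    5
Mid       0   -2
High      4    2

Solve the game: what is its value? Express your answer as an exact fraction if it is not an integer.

11/4

Row minima: Low → -1, Mid → -2, High → 2; maximin = 2.
Column maxima: Near → 4, Far → 5; minimax = 4.
2 ≠ 4, so there is no saddle point; optimal play is mixed.
Mid is strictly dominated by High, so the kicker never plays it.
On the remaining 2×2 (Low, High vs Near, Far):
Let the kicker play Low with probability p. Expected payoff against Near: (-1)p + 4(1−p) = −5p + 4; against Far: 5p + 2(1−p) = 3p + 2.
Setting these equal: −5p + 4 = 3p + 2 ⇒ −8p = -2 ⇒ p = 1/4, and the value is (-5)·(1/4) + 4 = 11/4.
For the keeper: with q = P(Near), equating Low's and High's payoffs gives −6q + 5 = 2q + 2 ⇒ q = 3/8.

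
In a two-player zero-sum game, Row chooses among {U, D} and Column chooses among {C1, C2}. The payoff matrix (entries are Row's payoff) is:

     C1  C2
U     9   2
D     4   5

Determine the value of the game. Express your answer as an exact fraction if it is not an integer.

Row minima: U → 2, D → 4; maximin = 4.
Column maxima: C1 → 9, C2 → 5; minimax = 5.
4 ≠ 5, so there is no saddle point; optimal play is mixed.
Let Row play U with probability p. Expected payoff against C1: 9p + 4(1−p) = 5p + 4; against C2: 2p + 5(1−p) = −3p + 5.
Setting these equal: 5p + 4 = −3p + 5 ⇒ 8p = 1 ⇒ p = 1/8, and the value is (5)·(1/8) + 4 = 37/8.
For Column: with q = P(C1), equating U's and D's payoffs gives 7q + 2 = −q + 5 ⇒ q = 3/8.

37/8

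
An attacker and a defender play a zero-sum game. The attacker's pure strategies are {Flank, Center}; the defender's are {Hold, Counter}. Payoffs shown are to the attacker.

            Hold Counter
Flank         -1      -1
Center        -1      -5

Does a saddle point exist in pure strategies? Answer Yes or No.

Yes

Row minima: Flank → -1, Center → -5; maximin = -1.
Column maxima: Hold → -1, Counter → -1; minimax = -1.
maximin = minimax = -1, so a saddle point exists.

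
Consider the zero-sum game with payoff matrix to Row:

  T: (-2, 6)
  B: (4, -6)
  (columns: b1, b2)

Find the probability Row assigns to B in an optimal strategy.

4/9

Row minima: T → -2, B → -6; maximin = -2.
Column maxima: b1 → 4, b2 → 6; minimax = 4.
-2 ≠ 4, so there is no saddle point; optimal play is mixed.
Let Row play T with probability p. Expected payoff against b1: (-2)p + 4(1−p) = −6p + 4; against b2: 6p + (-6)(1−p) = 12p − 6.
Setting these equal: −6p + 4 = 12p − 6 ⇒ −18p = -10 ⇒ p = 5/9, and the value is (-6)·(5/9) + 4 = 2/3.
For Column: with q = P(b1), equating T's and B's payoffs gives −8q + 6 = 10q − 6 ⇒ q = 2/3.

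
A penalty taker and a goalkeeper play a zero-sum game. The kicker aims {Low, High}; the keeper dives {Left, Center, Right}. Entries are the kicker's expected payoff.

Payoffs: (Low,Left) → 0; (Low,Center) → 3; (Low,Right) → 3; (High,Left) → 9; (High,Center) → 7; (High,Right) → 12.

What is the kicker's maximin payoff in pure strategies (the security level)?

Row minima: Low → 0, High → 7.
The best of these is 7.

7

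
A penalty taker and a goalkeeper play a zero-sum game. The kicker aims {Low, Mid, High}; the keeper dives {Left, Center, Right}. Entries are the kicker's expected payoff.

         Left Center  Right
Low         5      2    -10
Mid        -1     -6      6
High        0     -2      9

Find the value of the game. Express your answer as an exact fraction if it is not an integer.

Row minima: Low → -10, Mid → -6, High → -2; maximin = -2.
Column maxima: Left → 5, Center → 2, Right → 9; minimax = 2.
-2 ≠ 2, so there is no saddle point; optimal play is mixed.
Mid is strictly dominated by High, so the kicker never plays it.
Left is strictly dominated by Center (it gives the kicker strictly more in every row), so the keeper never plays it.
On the remaining 2×2 (Low, High vs Center, Right):
Let the kicker play Low with probability p. Expected payoff against Center: 2p + (-2)(1−p) = 4p − 2; against Right: (-10)p + 9(1−p) = −19p + 9.
Setting these equal: 4p − 2 = −19p + 9 ⇒ 23p = 11 ⇒ p = 11/23, and the value is (4)·(11/23) − 2 = -2/23.
For the keeper: with q = P(Center), equating Low's and High's payoffs gives 12q − 10 = −11q + 9 ⇒ q = 19/23.

-2/23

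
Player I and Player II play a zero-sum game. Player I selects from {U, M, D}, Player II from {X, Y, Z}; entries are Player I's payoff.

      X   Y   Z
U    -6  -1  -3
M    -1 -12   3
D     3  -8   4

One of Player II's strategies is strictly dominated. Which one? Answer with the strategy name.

X holds Player I's payoff strictly below Z in every row: -6 < -3, -1 < 3, 3 < 4.
So Z is strictly dominated for Player II.

Z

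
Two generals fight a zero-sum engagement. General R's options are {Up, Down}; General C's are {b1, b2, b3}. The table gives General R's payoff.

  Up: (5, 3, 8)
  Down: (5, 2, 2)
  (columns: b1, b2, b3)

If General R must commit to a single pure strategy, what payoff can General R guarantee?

Row minima: Up → 3, Down → 2.
The best of these is 3.

3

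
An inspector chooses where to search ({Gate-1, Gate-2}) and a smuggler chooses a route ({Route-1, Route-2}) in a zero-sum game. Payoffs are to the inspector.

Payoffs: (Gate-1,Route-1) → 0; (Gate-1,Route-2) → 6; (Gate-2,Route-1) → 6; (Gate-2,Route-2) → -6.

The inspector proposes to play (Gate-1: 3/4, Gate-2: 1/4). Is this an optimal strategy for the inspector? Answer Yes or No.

Against Route-1 this mix gives (3/4)·0 + (1/4)·6 = 3/2.
Against Route-2 this mix gives (3/4)·6 + (1/4)·(-6) = 3.
The smuggler will play Route-1, holding the inspector to 3/2. Shifting weight toward the row that does better against Route-1 would raise this floor (the equalizing mix achieves 2 against both Route-1 and Route-2), so the proposed strategy is not optimal.

No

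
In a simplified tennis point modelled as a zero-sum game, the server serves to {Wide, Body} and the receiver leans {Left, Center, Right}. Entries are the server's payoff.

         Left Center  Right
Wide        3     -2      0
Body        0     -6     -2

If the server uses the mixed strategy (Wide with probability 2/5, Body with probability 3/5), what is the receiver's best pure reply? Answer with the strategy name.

If the receiver plays Left, the server's expected payoff is (2/5)·3 + (3/5)·0 = 6/5.
If the receiver plays Center, the server's expected payoff is (2/5)·(-2) + (3/5)·(-6) = -22/5.
If the receiver plays Right, the server's expected payoff is (2/5)·0 + (3/5)·(-2) = -6/5.
The receiver minimizes the server's payoff; the smallest is -22/5, so the best response is Center.

Center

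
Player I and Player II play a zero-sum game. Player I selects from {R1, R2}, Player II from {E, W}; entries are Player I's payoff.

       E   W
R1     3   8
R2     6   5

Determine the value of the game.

Row minima: R1 → 3, R2 → 5; maximin = 5.
Column maxima: E → 6, W → 8; minimax = 6.
5 ≠ 6, so there is no saddle point; optimal play is mixed.
Let Player I play R1 with probability p. Expected payoff against E: 3p + 6(1−p) = −3p + 6; against W: 8p + 5(1−p) = 3p + 5.
Setting these equal: −3p + 6 = 3p + 5 ⇒ −6p = -1 ⇒ p = 1/6, and the value is (-3)·(1/6) + 6 = 11/2.
For Player II: with q = P(E), equating R1's and R2's payoffs gives −5q + 8 = q + 5 ⇒ q = 1/2.

11/2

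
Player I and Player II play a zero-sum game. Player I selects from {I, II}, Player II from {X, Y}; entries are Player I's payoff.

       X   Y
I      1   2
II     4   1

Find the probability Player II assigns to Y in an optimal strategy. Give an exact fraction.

3/4

Row minima: I → 1, II → 1; maximin = 1.
Column maxima: X → 4, Y → 2; minimax = 2.
1 ≠ 2, so there is no saddle point; optimal play is mixed.
Let Player I play I with probability p. Expected payoff against X: 1p + 4(1−p) = −3p + 4; against Y: 2p + 1(1−p) = p + 1.
Setting these equal: −3p + 4 = p + 1 ⇒ −4p = -3 ⇒ p = 3/4, and the value is (-3)·(3/4) + 4 = 7/4.
For Player II: with q = P(X), equating I's and II's payoffs gives −q + 2 = 3q + 1 ⇒ q = 1/4.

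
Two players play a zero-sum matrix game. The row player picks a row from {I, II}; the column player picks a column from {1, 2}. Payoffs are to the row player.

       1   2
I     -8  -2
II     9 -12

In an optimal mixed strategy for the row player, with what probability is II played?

2/9

Row minima: I → -8, II → -12; maximin = -8.
Column maxima: 1 → 9, 2 → -2; minimax = -2.
-8 ≠ -2, so there is no saddle point; optimal play is mixed.
Let the row player play I with probability p. Expected payoff against 1: (-8)p + 9(1−p) = −17p + 9; against 2: (-2)p + (-12)(1−p) = 10p − 12.
Setting these equal: −17p + 9 = 10p − 12 ⇒ −27p = -21 ⇒ p = 7/9, and the value is (-17)·(7/9) + 9 = -38/9.
For the column player: with q = P(1), equating I's and II's payoffs gives −6q − 2 = 21q − 12 ⇒ q = 10/27.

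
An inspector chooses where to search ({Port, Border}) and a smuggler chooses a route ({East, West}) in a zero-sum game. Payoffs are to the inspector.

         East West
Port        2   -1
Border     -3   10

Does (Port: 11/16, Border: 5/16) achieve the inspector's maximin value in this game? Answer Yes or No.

No

Against East this mix gives (11/16)·2 + (5/16)·(-3) = 7/16.
Against West this mix gives (11/16)·(-1) + (5/16)·10 = 39/16.
The smuggler will play East, holding the inspector to 7/16. Shifting weight toward the row that does better against East would raise this floor (the equalizing mix achieves 17/16 against both East and West), so the proposed strategy is not optimal.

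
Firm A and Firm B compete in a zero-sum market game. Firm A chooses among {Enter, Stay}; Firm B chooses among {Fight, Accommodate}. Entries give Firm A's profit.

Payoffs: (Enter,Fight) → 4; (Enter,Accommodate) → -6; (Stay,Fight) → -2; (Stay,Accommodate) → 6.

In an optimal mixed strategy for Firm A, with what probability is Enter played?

4/9

Row minima: Enter → -6, Stay → -2; maximin = -2.
Column maxima: Fight → 4, Accommodate → 6; minimax = 4.
-2 ≠ 4, so there is no saddle point; optimal play is mixed.
Let Firm A play Enter with probability p. Expected payoff against Fight: 4p + (-2)(1−p) = 6p − 2; against Accommodate: (-6)p + 6(1−p) = −12p + 6.
Setting these equal: 6p − 2 = −12p + 6 ⇒ 18p = 8 ⇒ p = 4/9, and the value is (6)·(4/9) − 2 = 2/3.
For Firm B: with q = P(Fight), equating Enter's and Stay's payoffs gives 10q − 6 = −8q + 6 ⇒ q = 2/3.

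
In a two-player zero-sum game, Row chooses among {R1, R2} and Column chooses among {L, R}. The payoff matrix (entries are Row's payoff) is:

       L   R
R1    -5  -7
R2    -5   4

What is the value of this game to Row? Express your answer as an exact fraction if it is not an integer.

-5

Row minima: R1 → -7, R2 → -5; maximin = -5.
Column maxima: L → -5, R → 4; minimax = -5.
Since maximin = minimax = -5, there is a saddle point and the value is -5.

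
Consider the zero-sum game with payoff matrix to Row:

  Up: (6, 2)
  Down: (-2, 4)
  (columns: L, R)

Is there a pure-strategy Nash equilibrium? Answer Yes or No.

Row minima: Up → 2, Down → -2; maximin = 2.
Column maxima: L → 6, R → 4; minimax = 4.
2 ≠ 4, so no pure-strategy equilibrium exists.

No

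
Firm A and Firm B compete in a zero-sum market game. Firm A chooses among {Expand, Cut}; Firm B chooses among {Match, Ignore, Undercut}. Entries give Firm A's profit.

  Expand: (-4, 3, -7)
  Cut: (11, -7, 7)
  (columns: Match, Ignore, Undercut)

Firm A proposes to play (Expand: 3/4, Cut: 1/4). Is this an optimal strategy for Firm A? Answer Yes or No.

No

Against Match this mix gives (3/4)·(-4) + (1/4)·11 = -1/4.
Against Ignore this mix gives (3/4)·3 + (1/4)·(-7) = 1/2.
Against Undercut this mix gives (3/4)·(-7) + (1/4)·7 = -7/2.
Firm B will play Undercut, holding Firm A to -7/2. Shifting weight toward the row that does better against Undercut would raise this floor (the equalizing mix achieves -7/6 against both Undercut and Ignore), so the proposed strategy is not optimal.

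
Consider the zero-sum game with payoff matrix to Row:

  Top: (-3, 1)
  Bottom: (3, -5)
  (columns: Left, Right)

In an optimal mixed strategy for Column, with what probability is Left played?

1/2

Row minima: Top → -3, Bottom → -5; maximin = -3.
Column maxima: Left → 3, Right → 1; minimax = 1.
-3 ≠ 1, so there is no saddle point; optimal play is mixed.
Let Row play Top with probability p. Expected payoff against Left: (-3)p + 3(1−p) = −6p + 3; against Right: 1p + (-5)(1−p) = 6p − 5.
Setting these equal: −6p + 3 = 6p − 5 ⇒ −12p = -8 ⇒ p = 2/3, and the value is (-6)·(2/3) + 3 = -1.
For Column: with q = P(Left), equating Top's and Bottom's payoffs gives −4q + 1 = 8q − 5 ⇒ q = 1/2.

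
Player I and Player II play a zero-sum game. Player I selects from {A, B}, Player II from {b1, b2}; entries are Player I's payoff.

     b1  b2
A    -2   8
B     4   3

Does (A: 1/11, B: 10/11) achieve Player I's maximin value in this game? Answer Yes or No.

Yes

Against b1 this mix gives (1/11)·(-2) + (10/11)·4 = 38/11.
Against b2 this mix gives (1/11)·8 + (10/11)·3 = 38/11.
All of Player II's active replies (b1, b2) yield 38/11, and no column does worse for Player I. The mix makes Player II indifferent and guarantees 38/11, so it is optimal.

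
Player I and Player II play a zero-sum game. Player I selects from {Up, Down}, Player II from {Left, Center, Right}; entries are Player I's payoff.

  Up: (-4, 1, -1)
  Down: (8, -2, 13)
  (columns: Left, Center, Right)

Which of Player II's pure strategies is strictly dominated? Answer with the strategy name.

Right

Left holds Player I's payoff strictly below Right in every row: -4 < -1, 8 < 13.
So Right is strictly dominated for Player II.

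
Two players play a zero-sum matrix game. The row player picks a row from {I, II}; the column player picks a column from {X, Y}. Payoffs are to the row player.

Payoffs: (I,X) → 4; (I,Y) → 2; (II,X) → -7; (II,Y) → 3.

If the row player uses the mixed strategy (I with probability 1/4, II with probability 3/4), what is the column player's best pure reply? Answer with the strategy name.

If the column player plays X, the row player's expected payoff is (1/4)·4 + (3/4)·(-7) = -17/4.
If the column player plays Y, the row player's expected payoff is (1/4)·2 + (3/4)·3 = 11/4.
The column player minimizes the row player's payoff; the smallest is -17/4, so the best response is X.

X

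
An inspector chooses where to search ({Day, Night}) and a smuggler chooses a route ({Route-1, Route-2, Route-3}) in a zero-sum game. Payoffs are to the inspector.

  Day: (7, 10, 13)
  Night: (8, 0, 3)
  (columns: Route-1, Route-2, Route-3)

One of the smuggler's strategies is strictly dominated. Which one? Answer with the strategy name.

Route-2 holds the inspector's payoff strictly below Route-3 in every row: 10 < 13, 0 < 3.
So Route-3 is strictly dominated for the smuggler.

Route-3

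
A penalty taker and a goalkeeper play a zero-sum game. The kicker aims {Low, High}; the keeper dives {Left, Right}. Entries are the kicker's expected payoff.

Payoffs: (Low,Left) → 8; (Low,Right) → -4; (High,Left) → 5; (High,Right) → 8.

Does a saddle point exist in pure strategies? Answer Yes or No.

No

Row minima: Low → -4, High → 5; maximin = 5.
Column maxima: Left → 8, Right → 8; minimax = 8.
5 ≠ 8, so no pure-strategy equilibrium exists.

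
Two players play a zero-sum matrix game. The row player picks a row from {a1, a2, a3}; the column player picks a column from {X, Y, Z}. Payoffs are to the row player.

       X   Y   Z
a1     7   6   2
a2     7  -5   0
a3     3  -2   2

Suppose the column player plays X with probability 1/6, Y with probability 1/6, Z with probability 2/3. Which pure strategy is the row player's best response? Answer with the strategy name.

a1

Expected payoff of a1: (1/6)·7 + (1/6)·6 + (2/3)·2 = 7/2.
Expected payoff of a2: (1/6)·7 + (1/6)·(-5) + (2/3)·0 = 1/3.
Expected payoff of a3: (1/6)·3 + (1/6)·(-2) + (2/3)·2 = 3/2.
The largest is 7/2, so the row player's best response is a1.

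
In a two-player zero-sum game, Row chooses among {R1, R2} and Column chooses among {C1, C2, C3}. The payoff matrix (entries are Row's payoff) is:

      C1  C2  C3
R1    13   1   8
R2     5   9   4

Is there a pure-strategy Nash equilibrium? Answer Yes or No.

Row minima: R1 → 1, R2 → 4; maximin = 4.
Column maxima: C1 → 13, C2 → 9, C3 → 8; minimax = 8.
4 ≠ 8, so no pure-strategy equilibrium exists.

No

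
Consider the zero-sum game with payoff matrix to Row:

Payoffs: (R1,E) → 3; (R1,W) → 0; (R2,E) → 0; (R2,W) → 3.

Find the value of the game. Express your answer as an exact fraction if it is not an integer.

Row minima: R1 → 0, R2 → 0; maximin = 0.
Column maxima: E → 3, W → 3; minimax = 3.
0 ≠ 3, so there is no saddle point; optimal play is mixed.
Let Row play R1 with probability p. Expected payoff against E: 3p + 0(1−p) = 3p; against W: 0p + 3(1−p) = −3p + 3.
Setting these equal: 3p = −3p + 3 ⇒ 6p = 3 ⇒ p = 1/2, and the value is (3)·(1/2) = 3/2.
For Column: with q = P(E), equating R1's and R2's payoffs gives 3q = −3q + 3 ⇒ q = 1/2.

3/2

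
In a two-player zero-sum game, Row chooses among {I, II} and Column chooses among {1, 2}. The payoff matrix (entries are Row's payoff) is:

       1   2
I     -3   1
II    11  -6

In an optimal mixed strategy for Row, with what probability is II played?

4/21

Row minima: I → -3, II → -6; maximin = -3.
Column maxima: 1 → 11, 2 → 1; minimax = 1.
-3 ≠ 1, so there is no saddle point; optimal play is mixed.
Let Row play I with probability p. Expected payoff against 1: (-3)p + 11(1−p) = −14p + 11; against 2: 1p + (-6)(1−p) = 7p − 6.
Setting these equal: −14p + 11 = 7p − 6 ⇒ −21p = -17 ⇒ p = 17/21, and the value is (-14)·(17/21) + 11 = -1/3.
For Column: with q = P(1), equating I's and II's payoffs gives −4q + 1 = 17q − 6 ⇒ q = 1/3.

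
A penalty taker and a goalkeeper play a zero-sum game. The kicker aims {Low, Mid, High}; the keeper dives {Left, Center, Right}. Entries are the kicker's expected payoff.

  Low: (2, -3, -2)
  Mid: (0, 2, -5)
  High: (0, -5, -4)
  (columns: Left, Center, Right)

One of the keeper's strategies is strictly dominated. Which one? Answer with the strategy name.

Left

Right holds the kicker's payoff strictly below Left in every row: -2 < 2, -5 < 0, -4 < 0.
So Left is strictly dominated for the keeper.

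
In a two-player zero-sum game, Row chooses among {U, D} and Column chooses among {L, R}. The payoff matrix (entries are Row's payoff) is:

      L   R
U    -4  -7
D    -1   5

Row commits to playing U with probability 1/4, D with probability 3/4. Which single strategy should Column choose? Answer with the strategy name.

L

If Column plays L, Row's expected payoff is (1/4)·(-4) + (3/4)·(-1) = -7/4.
If Column plays R, Row's expected payoff is (1/4)·(-7) + (3/4)·5 = 2.
Column minimizes Row's payoff; the smallest is -7/4, so the best response is L.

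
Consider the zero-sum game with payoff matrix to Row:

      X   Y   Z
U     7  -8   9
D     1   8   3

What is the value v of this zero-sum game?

Row minima: U → -8, D → 1; maximin = 1.
Column maxima: X → 7, Y → 8, Z → 9; minimax = 7.
1 ≠ 7, so there is no saddle point; optimal play is mixed.
Z is strictly dominated by X (it gives Row strictly more in every row), so Column never plays it.
On the remaining 2×2 (U, D vs X, Y):
Let Row play U with probability p. Expected payoff against X: 7p + 1(1−p) = 6p + 1; against Y: (-8)p + 8(1−p) = −16p + 8.
Setting these equal: 6p + 1 = −16p + 8 ⇒ 22p = 7 ⇒ p = 7/22, and the value is (6)·(7/22) + 1 = 32/11.
For Column: with q = P(X), equating U's and D's payoffs gives 15q − 8 = −7q + 8 ⇒ q = 8/11.

32/11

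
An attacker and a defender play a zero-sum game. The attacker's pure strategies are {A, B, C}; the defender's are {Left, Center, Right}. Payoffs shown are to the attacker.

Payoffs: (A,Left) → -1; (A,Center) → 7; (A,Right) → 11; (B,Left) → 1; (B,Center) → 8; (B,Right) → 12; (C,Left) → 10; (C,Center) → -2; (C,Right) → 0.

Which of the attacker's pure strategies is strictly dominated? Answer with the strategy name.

B gives a strictly higher payoff than A against every column: 1 > -1, 8 > 7, 12 > 11.
So A is strictly dominated and the attacker never plays it.

A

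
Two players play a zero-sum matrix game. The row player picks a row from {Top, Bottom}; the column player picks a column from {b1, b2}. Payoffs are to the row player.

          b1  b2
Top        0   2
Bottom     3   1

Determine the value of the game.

Row minima: Top → 0, Bottom → 1; maximin = 1.
Column maxima: b1 → 3, b2 → 2; minimax = 2.
1 ≠ 2, so there is no saddle point; optimal play is mixed.
Let the row player play Top with probability p. Expected payoff against b1: 0p + 3(1−p) = −3p + 3; against b2: 2p + 1(1−p) = p + 1.
Setting these equal: −3p + 3 = p + 1 ⇒ −4p = -2 ⇒ p = 1/2, and the value is (-3)·(1/2) + 3 = 3/2.
For the column player: with q = P(b1), equating Top's and Bottom's payoffs gives −2q + 2 = 2q + 1 ⇒ q = 1/4.

3/2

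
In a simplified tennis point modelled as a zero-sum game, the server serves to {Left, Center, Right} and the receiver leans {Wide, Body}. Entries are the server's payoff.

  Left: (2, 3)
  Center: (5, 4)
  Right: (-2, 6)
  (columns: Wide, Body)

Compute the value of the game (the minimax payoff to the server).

38/9

Row minima: Left → 2, Center → 4, Right → -2; maximin = 4.
Column maxima: Wide → 5, Body → 6; minimax = 5.
4 ≠ 5, so there is no saddle point; optimal play is mixed.
Left is strictly dominated by Center, so the server never plays it.
On the remaining 2×2 (Center, Right vs Wide, Body):
Let the server play Center with probability p. Expected payoff against Wide: 5p + (-2)(1−p) = 7p − 2; against Body: 4p + 6(1−p) = −2p + 6.
Setting these equal: 7p − 2 = −2p + 6 ⇒ 9p = 8 ⇒ p = 8/9, and the value is (7)·(8/9) − 2 = 38/9.
For the receiver: with q = P(Wide), equating Center's and Right's payoffs gives q + 4 = −8q + 6 ⇒ q = 2/9.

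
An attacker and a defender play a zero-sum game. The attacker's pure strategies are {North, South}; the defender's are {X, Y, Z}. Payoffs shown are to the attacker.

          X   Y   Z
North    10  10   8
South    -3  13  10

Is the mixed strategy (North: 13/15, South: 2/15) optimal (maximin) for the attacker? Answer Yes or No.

Against X this mix gives (13/15)·10 + (2/15)·(-3) = 124/15.
Against Y this mix gives (13/15)·10 + (2/15)·13 = 52/5.
Against Z this mix gives (13/15)·8 + (2/15)·10 = 124/15.
All of the defender's active replies (X, Z) yield 124/15, and no column does worse for the attacker. The mix makes the defender indifferent and guarantees 124/15, so it is optimal.

Yes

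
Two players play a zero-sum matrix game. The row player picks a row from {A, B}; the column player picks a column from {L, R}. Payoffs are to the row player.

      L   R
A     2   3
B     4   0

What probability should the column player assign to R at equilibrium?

2/5

Row minima: A → 2, B → 0; maximin = 2.
Column maxima: L → 4, R → 3; minimax = 3.
2 ≠ 3, so there is no saddle point; optimal play is mixed.
Let the row player play A with probability p. Expected payoff against L: 2p + 4(1−p) = −2p + 4; against R: 3p + 0(1−p) = 3p.
Setting these equal: −2p + 4 = 3p ⇒ −5p = -4 ⇒ p = 4/5, and the value is (-2)·(4/5) + 4 = 12/5.
For the column player: with q = P(L), equating A's and B's payoffs gives −q + 3 = 4q ⇒ q = 3/5.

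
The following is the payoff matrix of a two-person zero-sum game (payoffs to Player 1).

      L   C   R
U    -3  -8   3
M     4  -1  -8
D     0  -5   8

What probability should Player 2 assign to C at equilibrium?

4/5

Row minima: U → -8, M → -8, D → -5; maximin = -5.
Column maxima: L → 4, C → -1, R → 8; minimax = -1.
-5 ≠ -1, so there is no saddle point; optimal play is mixed.
U is strictly dominated by D, so Player 1 never plays it.
L is strictly dominated by C (it gives Player 1 strictly more in every row), so Player 2 never plays it.
On the remaining 2×2 (M, D vs C, R):
Let Player 1 play M with probability p. Expected payoff against C: (-1)p + (-5)(1−p) = 4p − 5; against R: (-8)p + 8(1−p) = −16p + 8.
Setting these equal: 4p − 5 = −16p + 8 ⇒ 20p = 13 ⇒ p = 13/20, and the value is (4)·(13/20) − 5 = -12/5.
For Player 2: with q = P(C), equating M's and D's payoffs gives 7q − 8 = −13q + 8 ⇒ q = 4/5.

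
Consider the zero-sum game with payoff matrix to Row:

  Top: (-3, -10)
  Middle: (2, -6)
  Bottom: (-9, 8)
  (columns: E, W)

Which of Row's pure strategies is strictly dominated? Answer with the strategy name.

Top

Middle gives a strictly higher payoff than Top against every column: 2 > -3, -6 > -10.
So Top is strictly dominated and Row never plays it.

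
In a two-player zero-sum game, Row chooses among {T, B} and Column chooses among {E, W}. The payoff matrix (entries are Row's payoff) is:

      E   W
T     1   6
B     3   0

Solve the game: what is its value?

Row minima: T → 1, B → 0; maximin = 1.
Column maxima: E → 3, W → 6; minimax = 3.
1 ≠ 3, so there is no saddle point; optimal play is mixed.
Let Row play T with probability p. Expected payoff against E: 1p + 3(1−p) = −2p + 3; against W: 6p + 0(1−p) = 6p.
Setting these equal: −2p + 3 = 6p ⇒ −8p = -3 ⇒ p = 3/8, and the value is (-2)·(3/8) + 3 = 9/4.
For Column: with q = P(E), equating T's and B's payoffs gives −5q + 6 = 3q ⇒ q = 3/4.

9/4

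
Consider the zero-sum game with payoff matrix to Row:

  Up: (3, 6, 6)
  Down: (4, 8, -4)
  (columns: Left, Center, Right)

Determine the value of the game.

Row minima: Up → 3, Down → -4; maximin = 3.
Column maxima: Left → 4, Center → 8, Right → 6; minimax = 4.
3 ≠ 4, so there is no saddle point; optimal play is mixed.
Center is strictly dominated by Left (it gives Row strictly more in every row), so Column never plays it.
On the remaining 2×2 (Up, Down vs Left, Right):
Let Row play Up with probability p. Expected payoff against Left: 3p + 4(1−p) = −p + 4; against Right: 6p + (-4)(1−p) = 10p − 4.
Setting these equal: −p + 4 = 10p − 4 ⇒ −11p = -8 ⇒ p = 8/11, and the value is (-1)·(8/11) + 4 = 36/11.
For Column: with q = P(Left), equating Up's and Down's payoffs gives −3q + 6 = 8q − 4 ⇒ q = 10/11.

36/11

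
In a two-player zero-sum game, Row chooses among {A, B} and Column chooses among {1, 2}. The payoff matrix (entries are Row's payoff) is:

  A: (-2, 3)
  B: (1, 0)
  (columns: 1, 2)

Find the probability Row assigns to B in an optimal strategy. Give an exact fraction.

Row minima: A → -2, B → 0; maximin = 0.
Column maxima: 1 → 1, 2 → 3; minimax = 1.
0 ≠ 1, so there is no saddle point; optimal play is mixed.
Let Row play A with probability p. Expected payoff against 1: (-2)p + 1(1−p) = −3p + 1; against 2: 3p + 0(1−p) = 3p.
Setting these equal: −3p + 1 = 3p ⇒ −6p = -1 ⇒ p = 1/6, and the value is (-3)·(1/6) + 1 = 1/2.
For Column: with q = P(1), equating A's and B's payoffs gives −5q + 3 = q ⇒ q = 1/2.

5/6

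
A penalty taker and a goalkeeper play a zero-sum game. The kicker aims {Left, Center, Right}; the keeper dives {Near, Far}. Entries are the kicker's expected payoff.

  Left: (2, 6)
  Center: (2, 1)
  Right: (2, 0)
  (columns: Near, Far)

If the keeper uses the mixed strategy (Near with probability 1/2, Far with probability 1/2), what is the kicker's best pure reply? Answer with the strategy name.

Expected payoff of Left: (1/2)·2 + (1/2)·6 = 4.
Expected payoff of Center: (1/2)·2 + (1/2)·1 = 3/2.
Expected payoff of Right: (1/2)·2 + (1/2)·0 = 1.
The largest is 4, so the kicker's best response is Left.

Left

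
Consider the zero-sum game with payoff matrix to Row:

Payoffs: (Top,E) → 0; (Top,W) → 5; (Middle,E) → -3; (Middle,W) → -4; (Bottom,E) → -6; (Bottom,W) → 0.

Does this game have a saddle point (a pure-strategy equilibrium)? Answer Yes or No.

Row minima: Top → 0, Middle → -4, Bottom → -6; maximin = 0.
Column maxima: E → 0, W → 5; minimax = 0.
maximin = minimax = 0, so a saddle point exists.

Yes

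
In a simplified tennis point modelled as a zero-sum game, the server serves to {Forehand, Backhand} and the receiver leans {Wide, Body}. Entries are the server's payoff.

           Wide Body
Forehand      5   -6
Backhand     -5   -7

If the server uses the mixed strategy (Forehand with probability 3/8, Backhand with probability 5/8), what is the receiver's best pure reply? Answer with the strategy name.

Body

If the receiver plays Wide, the server's expected payoff is (3/8)·5 + (5/8)·(-5) = -5/4.
If the receiver plays Body, the server's expected payoff is (3/8)·(-6) + (5/8)·(-7) = -53/8.
The receiver minimizes the server's payoff; the smallest is -53/8, so the best response is Body.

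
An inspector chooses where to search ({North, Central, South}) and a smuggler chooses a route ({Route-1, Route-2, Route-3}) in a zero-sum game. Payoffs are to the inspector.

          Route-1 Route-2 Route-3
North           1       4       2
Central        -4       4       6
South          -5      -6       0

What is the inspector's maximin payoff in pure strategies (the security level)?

1

Row minima: North → 1, Central → -4, South → -6.
The best of these is 1.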